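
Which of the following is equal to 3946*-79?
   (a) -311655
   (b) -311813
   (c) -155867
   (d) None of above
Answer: d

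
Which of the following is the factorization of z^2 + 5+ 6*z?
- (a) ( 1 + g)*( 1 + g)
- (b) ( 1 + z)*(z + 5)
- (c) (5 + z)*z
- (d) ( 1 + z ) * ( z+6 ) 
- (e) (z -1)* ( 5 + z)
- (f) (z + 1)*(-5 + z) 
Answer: b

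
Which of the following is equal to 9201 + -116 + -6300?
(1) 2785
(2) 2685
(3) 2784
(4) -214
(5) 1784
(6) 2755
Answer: 1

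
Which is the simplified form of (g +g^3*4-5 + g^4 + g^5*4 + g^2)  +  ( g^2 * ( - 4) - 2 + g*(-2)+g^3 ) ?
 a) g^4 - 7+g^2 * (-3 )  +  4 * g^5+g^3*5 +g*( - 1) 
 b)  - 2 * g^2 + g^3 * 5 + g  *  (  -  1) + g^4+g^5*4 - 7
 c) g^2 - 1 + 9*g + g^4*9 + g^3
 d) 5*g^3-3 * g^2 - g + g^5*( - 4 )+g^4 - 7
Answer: a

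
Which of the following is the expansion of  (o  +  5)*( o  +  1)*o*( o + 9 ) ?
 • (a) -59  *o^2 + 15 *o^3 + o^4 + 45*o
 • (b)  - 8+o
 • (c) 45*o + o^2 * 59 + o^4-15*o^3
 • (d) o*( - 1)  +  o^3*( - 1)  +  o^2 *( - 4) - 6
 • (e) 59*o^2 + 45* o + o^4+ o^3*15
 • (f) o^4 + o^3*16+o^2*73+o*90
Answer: e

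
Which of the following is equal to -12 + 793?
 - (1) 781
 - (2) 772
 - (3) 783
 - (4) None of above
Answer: 1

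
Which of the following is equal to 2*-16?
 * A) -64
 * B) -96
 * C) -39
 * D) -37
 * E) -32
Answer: E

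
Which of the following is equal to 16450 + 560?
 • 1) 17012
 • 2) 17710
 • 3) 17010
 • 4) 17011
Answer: 3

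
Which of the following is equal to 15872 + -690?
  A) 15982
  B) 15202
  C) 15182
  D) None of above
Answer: C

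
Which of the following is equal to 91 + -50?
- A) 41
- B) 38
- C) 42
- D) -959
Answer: A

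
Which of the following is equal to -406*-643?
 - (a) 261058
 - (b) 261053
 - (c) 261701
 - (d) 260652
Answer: a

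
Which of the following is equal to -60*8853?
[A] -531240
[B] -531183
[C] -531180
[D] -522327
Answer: C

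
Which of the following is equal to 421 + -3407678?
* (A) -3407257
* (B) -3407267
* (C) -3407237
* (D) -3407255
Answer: A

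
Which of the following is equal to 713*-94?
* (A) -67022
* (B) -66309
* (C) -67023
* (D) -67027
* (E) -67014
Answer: A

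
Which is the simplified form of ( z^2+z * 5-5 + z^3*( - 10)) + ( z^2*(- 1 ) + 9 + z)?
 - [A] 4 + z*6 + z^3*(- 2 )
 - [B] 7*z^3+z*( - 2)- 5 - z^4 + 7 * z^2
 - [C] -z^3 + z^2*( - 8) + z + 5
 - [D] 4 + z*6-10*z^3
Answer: D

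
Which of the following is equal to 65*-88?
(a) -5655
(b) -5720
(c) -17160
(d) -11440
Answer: b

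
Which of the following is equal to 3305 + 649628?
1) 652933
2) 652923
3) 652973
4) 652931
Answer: 1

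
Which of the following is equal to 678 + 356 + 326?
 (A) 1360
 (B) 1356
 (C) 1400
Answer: A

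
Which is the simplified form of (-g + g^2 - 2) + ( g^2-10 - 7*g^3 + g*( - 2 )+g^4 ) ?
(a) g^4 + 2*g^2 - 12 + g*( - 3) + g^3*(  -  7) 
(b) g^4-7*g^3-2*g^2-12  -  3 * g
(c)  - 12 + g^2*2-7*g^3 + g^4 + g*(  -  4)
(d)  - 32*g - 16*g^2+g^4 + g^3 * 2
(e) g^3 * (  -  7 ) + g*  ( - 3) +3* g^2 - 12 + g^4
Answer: a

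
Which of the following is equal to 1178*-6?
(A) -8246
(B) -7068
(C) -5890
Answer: B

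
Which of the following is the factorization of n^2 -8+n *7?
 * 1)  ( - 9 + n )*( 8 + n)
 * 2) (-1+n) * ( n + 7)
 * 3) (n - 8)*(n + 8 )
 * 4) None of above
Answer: 4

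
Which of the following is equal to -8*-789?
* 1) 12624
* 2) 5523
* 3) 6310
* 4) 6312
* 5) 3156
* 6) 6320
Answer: 4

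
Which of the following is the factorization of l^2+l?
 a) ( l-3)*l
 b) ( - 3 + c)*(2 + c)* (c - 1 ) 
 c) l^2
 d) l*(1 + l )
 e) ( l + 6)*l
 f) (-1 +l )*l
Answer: d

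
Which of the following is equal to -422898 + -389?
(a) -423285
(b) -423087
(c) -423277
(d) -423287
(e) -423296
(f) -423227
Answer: d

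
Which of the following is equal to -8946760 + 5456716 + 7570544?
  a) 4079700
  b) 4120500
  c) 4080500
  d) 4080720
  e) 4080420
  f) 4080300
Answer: c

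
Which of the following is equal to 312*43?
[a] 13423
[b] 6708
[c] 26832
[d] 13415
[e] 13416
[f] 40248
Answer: e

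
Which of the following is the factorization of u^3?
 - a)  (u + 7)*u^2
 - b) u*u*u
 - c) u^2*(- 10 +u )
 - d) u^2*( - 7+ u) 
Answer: b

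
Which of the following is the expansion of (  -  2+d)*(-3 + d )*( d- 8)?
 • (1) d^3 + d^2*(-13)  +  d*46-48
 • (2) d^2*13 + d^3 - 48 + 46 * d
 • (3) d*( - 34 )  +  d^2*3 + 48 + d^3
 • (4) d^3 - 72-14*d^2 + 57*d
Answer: 1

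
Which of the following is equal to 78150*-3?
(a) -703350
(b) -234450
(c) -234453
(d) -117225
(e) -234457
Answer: b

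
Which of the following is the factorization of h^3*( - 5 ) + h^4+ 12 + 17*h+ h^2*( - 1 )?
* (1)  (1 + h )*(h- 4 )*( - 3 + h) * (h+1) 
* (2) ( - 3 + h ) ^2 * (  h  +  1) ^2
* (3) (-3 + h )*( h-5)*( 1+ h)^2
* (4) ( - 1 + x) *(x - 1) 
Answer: 1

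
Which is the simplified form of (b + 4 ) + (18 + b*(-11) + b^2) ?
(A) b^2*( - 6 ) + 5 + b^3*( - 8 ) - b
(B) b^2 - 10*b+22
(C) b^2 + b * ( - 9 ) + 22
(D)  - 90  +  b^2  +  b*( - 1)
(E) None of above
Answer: B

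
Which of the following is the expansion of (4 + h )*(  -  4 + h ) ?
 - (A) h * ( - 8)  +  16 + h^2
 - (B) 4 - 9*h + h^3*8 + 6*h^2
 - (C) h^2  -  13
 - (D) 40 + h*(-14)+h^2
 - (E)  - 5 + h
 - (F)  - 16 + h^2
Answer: F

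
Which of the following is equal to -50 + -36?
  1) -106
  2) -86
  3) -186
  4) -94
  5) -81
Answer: 2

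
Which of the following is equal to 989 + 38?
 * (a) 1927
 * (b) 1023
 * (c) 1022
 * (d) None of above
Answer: d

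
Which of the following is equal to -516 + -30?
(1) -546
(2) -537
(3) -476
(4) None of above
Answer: 1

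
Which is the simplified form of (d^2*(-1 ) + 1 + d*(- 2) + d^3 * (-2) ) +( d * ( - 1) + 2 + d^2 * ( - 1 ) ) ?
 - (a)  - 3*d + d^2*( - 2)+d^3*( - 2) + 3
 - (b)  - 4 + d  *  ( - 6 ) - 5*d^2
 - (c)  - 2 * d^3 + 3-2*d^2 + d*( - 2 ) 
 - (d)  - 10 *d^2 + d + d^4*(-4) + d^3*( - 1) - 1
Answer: a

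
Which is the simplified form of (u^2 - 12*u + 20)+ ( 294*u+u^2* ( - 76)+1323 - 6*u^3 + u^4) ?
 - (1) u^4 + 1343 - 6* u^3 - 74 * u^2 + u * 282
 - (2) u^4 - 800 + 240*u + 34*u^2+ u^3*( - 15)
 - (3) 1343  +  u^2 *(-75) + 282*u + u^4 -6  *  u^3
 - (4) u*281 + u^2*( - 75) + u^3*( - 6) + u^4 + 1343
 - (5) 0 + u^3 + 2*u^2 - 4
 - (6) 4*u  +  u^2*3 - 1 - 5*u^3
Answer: 3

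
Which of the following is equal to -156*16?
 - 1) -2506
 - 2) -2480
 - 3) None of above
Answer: 3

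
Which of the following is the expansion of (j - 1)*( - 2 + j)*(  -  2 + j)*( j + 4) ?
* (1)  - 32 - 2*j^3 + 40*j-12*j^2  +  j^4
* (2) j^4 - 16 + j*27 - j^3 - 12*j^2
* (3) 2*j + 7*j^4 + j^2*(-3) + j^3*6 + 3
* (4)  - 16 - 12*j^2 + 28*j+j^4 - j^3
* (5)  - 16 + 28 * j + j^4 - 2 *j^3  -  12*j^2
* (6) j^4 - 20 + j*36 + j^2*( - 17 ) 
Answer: 4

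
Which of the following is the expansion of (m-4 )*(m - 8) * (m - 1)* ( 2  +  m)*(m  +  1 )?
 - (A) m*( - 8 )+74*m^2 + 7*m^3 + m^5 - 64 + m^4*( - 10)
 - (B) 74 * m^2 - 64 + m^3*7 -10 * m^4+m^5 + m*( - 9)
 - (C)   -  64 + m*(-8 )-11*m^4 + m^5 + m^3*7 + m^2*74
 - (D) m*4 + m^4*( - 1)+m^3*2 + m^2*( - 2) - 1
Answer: A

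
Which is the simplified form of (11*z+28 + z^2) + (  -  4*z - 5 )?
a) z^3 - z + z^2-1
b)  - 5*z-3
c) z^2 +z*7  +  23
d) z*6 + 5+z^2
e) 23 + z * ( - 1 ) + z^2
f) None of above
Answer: c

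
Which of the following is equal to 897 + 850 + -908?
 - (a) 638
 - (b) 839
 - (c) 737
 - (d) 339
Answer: b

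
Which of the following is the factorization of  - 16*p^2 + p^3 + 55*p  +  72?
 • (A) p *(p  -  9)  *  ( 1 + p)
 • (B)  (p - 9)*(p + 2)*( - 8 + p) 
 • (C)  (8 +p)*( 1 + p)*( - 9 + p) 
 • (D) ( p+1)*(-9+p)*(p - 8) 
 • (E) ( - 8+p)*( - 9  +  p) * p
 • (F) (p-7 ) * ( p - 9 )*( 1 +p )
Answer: D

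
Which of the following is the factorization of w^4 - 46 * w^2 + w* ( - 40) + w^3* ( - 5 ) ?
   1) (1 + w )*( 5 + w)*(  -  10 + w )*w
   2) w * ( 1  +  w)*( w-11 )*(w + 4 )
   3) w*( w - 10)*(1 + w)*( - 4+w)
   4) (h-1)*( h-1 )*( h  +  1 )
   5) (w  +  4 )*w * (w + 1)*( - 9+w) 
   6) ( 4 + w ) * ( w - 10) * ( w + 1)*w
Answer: 6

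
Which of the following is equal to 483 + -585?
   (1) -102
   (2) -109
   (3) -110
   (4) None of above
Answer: 1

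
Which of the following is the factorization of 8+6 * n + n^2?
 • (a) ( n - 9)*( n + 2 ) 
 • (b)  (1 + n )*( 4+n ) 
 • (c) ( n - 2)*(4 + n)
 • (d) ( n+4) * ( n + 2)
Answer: d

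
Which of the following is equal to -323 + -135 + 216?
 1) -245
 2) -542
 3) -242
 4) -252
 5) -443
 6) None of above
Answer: 3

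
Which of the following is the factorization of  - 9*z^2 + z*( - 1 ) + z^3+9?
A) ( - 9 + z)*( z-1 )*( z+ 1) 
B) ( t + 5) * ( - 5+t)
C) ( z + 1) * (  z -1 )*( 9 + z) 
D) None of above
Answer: A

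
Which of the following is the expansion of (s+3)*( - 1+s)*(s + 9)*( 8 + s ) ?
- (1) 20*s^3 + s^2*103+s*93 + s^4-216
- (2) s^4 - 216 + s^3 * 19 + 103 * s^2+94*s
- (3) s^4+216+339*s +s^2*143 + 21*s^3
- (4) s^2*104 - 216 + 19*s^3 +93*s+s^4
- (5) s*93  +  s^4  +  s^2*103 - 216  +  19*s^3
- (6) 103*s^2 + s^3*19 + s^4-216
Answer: 5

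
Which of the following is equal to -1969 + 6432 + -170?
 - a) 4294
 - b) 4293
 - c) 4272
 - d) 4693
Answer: b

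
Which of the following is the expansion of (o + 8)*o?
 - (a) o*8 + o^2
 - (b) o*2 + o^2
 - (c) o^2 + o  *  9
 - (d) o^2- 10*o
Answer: a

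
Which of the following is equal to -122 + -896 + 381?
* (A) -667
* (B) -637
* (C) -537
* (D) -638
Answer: B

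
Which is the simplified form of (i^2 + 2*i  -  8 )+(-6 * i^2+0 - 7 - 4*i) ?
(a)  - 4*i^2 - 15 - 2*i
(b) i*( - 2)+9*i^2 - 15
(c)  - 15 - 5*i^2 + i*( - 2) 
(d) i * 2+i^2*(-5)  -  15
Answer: c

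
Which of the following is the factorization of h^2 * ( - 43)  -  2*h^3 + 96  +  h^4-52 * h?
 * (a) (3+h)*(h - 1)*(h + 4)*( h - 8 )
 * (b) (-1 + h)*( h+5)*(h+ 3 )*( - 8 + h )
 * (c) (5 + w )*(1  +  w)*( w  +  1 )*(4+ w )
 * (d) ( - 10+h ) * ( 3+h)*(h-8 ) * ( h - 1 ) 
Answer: a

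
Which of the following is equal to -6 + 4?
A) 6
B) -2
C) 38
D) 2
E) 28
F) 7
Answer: B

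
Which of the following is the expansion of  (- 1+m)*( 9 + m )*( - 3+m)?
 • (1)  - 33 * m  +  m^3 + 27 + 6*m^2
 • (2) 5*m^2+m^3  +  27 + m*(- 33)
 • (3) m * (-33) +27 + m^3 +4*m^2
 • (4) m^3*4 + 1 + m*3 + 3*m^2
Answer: 2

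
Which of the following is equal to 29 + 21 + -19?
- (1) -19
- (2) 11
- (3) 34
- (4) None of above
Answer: 4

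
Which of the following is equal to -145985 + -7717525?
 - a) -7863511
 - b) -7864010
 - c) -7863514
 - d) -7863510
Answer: d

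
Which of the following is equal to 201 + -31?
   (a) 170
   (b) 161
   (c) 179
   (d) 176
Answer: a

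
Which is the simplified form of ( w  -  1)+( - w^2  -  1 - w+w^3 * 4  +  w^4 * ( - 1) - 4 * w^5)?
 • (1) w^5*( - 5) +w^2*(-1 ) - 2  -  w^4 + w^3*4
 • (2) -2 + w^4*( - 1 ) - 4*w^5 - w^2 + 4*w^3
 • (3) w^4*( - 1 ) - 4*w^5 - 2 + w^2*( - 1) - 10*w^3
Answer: 2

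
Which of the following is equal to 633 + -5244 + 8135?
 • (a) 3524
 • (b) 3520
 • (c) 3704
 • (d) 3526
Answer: a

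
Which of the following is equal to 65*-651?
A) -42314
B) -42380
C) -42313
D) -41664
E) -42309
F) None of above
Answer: F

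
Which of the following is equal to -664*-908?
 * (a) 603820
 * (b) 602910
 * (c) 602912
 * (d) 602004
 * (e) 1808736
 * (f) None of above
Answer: c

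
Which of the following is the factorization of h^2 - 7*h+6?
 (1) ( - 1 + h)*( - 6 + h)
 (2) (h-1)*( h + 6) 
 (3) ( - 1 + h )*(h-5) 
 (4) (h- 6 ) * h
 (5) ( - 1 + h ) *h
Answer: 1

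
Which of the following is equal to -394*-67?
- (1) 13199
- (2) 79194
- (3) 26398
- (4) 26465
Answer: 3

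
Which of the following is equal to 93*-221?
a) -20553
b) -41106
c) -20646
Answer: a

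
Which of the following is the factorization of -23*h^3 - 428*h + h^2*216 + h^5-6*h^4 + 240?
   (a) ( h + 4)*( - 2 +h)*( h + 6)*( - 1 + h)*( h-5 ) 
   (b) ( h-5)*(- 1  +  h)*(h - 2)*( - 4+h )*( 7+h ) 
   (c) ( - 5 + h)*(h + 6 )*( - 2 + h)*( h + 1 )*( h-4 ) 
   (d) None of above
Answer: d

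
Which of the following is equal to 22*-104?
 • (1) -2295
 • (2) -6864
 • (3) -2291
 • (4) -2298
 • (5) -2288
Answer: 5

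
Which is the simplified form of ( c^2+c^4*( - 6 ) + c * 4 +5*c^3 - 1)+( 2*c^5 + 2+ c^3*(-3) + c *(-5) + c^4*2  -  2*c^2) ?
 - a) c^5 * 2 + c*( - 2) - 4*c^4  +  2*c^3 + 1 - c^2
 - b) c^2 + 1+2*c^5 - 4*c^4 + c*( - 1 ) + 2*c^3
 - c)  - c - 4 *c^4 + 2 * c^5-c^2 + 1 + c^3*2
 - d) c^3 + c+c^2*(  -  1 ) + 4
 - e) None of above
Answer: c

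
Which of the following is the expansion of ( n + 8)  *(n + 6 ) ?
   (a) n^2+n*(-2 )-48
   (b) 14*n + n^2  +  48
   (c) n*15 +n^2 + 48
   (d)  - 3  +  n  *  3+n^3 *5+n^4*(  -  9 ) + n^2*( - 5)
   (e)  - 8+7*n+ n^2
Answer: b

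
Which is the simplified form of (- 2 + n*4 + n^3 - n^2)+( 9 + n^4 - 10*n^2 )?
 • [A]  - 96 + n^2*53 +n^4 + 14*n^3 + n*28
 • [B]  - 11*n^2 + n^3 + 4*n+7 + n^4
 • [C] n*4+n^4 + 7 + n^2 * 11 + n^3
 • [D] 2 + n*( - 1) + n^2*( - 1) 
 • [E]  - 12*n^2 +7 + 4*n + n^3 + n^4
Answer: B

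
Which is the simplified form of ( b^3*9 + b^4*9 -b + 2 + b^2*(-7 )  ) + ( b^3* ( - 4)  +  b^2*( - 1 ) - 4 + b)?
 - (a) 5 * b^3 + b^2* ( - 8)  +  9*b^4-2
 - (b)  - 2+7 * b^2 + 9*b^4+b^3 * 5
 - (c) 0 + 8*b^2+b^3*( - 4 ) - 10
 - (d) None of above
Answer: a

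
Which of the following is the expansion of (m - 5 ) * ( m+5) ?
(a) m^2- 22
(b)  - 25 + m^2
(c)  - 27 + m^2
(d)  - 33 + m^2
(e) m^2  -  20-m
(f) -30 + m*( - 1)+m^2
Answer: b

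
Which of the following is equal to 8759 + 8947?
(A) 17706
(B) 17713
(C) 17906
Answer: A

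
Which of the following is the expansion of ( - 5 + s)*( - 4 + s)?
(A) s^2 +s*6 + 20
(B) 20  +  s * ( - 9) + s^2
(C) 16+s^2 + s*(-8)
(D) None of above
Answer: B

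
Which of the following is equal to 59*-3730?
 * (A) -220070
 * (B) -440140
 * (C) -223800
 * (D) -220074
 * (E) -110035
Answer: A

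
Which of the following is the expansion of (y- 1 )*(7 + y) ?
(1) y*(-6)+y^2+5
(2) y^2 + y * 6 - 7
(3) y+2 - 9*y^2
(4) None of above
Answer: 2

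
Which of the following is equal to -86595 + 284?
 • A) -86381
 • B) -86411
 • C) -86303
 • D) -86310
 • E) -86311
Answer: E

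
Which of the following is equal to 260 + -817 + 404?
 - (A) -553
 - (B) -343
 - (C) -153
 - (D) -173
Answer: C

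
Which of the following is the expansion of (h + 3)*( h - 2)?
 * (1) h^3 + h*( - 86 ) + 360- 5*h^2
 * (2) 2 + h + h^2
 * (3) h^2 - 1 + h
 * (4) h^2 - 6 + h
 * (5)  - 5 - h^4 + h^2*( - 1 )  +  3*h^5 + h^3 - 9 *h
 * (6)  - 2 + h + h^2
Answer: 4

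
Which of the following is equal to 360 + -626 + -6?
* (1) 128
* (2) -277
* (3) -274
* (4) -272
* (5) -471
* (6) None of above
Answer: 4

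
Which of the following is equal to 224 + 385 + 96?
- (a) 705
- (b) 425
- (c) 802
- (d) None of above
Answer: a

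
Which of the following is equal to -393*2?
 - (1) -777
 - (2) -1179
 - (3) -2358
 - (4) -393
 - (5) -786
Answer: 5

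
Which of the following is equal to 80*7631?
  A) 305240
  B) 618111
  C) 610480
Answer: C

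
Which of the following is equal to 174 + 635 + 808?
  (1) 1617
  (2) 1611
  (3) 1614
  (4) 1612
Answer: 1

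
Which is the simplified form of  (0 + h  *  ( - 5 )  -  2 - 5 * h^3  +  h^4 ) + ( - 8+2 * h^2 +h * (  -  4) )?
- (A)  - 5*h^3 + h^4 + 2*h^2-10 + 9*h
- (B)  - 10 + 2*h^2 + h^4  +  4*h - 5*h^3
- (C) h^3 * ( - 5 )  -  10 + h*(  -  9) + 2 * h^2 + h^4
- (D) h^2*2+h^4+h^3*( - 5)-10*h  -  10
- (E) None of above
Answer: C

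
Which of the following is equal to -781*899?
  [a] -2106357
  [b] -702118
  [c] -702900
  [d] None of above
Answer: d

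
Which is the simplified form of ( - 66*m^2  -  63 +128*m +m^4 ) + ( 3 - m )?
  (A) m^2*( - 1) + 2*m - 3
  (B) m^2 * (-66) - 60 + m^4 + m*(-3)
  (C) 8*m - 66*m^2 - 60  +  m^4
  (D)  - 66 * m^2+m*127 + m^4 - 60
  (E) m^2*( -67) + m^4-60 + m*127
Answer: D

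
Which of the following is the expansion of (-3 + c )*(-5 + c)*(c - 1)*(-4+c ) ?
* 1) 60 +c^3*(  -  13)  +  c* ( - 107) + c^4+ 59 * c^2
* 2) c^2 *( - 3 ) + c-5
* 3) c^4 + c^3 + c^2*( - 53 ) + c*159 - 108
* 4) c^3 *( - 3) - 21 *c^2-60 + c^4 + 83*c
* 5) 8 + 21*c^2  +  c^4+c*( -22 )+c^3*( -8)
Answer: 1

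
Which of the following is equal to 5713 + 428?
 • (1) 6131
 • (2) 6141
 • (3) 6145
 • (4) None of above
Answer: 2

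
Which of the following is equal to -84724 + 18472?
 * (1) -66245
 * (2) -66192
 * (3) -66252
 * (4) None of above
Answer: 3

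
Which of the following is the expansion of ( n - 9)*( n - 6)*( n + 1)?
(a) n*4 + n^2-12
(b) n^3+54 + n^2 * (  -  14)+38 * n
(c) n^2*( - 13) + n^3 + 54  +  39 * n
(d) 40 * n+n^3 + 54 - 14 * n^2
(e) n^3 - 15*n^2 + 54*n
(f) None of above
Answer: f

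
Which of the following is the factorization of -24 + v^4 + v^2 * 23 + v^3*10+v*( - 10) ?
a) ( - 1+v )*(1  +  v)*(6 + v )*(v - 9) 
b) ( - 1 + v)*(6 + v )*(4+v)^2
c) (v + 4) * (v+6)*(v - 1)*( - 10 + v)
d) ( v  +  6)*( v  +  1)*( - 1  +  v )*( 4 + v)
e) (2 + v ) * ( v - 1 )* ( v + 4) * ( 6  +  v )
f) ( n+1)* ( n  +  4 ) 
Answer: d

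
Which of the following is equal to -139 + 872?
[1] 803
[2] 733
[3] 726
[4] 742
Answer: 2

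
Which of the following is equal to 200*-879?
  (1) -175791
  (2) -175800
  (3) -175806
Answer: 2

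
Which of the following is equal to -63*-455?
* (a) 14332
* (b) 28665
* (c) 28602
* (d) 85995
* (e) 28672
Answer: b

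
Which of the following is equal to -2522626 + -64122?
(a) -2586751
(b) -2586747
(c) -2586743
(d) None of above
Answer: d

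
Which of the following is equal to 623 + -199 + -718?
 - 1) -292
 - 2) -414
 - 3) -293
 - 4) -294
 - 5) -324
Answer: 4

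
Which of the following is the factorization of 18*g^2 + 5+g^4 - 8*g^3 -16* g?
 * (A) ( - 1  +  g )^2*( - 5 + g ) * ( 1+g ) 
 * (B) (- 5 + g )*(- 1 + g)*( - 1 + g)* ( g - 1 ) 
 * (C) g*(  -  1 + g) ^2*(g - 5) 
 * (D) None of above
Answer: B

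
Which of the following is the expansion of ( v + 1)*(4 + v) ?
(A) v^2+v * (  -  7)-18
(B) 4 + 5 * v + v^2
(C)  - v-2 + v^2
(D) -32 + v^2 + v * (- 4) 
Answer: B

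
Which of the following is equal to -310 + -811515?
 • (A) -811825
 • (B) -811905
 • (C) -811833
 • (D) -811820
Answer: A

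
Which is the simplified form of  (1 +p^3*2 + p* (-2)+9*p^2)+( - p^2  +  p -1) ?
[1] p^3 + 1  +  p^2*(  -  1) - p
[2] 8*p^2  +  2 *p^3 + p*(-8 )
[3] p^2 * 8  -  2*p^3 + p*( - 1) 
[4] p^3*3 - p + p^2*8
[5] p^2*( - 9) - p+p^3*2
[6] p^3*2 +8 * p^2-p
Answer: 6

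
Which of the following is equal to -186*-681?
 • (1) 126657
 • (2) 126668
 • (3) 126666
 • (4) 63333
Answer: 3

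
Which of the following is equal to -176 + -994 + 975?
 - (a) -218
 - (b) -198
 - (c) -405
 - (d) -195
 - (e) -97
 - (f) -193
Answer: d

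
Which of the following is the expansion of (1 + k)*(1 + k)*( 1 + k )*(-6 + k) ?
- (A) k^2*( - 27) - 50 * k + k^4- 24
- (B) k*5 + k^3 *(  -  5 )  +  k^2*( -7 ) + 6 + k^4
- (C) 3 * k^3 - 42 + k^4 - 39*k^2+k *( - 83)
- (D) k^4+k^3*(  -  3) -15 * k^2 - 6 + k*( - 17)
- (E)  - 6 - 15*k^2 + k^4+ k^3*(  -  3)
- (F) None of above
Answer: D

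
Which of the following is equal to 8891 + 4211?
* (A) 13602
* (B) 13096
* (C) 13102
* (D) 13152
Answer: C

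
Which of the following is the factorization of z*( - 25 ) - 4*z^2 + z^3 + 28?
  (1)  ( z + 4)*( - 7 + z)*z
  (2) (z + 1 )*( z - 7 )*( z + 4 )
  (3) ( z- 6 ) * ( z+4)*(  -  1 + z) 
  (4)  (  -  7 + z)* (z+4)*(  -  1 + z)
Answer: 4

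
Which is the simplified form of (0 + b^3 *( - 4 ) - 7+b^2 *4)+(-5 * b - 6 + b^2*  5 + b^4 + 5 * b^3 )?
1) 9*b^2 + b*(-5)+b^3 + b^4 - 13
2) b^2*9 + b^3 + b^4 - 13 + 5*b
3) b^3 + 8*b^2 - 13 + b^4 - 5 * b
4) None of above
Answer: 1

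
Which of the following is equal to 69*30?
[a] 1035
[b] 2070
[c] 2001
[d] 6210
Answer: b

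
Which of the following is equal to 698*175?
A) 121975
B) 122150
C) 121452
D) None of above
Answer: B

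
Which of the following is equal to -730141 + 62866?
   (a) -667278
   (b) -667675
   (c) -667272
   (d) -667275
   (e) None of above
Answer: d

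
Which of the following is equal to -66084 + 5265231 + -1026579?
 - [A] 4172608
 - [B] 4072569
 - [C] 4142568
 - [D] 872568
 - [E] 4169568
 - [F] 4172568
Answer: F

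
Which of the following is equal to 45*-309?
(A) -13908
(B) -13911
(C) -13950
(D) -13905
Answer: D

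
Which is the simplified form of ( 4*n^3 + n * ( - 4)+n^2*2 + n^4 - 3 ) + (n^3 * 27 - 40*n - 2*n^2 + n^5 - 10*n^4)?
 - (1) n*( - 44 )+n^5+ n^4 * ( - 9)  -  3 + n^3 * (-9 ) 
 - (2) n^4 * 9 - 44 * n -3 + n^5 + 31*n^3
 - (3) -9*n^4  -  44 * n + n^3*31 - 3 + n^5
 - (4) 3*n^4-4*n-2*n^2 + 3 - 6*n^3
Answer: 3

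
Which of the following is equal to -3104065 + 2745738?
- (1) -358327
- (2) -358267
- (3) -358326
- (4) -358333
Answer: 1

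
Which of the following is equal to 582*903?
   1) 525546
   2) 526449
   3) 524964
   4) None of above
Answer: 1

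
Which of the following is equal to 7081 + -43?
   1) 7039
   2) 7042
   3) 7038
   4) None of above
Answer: 3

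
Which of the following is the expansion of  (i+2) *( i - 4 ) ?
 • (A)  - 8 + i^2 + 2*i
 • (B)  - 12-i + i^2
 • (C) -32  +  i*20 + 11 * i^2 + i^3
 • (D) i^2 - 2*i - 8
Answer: D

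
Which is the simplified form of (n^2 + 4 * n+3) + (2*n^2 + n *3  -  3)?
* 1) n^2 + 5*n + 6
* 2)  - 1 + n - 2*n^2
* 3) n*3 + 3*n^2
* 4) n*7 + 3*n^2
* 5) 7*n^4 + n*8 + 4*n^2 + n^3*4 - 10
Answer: 4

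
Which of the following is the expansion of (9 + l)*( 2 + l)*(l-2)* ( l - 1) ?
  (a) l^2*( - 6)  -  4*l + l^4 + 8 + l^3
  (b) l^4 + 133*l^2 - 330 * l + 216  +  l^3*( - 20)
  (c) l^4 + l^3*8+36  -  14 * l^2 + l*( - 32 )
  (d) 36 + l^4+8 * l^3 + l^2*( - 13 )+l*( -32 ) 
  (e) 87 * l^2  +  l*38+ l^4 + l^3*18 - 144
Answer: d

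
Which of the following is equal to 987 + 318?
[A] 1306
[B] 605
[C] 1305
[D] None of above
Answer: C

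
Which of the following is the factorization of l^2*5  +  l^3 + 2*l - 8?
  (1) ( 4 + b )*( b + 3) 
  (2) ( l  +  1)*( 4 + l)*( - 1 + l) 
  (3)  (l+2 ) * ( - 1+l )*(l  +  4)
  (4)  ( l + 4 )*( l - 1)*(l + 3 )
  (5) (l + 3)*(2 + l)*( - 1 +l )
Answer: 3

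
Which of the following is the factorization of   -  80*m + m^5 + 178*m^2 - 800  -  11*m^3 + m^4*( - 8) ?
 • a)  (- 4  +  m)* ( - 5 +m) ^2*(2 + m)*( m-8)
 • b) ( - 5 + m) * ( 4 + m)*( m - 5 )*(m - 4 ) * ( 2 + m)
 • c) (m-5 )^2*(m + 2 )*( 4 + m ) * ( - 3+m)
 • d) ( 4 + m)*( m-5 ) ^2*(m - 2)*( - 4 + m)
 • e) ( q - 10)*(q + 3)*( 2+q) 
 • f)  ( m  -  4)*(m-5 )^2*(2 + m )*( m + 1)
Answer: b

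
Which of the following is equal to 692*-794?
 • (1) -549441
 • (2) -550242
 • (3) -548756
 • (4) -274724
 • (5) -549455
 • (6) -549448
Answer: 6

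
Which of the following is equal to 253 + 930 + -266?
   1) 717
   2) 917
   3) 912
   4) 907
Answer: 2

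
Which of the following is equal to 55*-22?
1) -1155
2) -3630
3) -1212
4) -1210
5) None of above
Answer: 4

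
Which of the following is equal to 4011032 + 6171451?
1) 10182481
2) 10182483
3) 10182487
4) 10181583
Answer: 2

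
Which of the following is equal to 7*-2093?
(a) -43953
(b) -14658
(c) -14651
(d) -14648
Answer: c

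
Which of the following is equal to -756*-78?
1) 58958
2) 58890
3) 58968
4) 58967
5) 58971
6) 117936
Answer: 3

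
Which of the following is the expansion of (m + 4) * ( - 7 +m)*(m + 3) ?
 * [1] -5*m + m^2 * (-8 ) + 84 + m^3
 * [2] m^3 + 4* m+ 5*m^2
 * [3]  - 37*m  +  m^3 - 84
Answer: 3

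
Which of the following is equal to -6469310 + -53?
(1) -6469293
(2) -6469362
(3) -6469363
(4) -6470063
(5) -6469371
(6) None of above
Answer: 3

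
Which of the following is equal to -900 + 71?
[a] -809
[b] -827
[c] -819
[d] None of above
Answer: d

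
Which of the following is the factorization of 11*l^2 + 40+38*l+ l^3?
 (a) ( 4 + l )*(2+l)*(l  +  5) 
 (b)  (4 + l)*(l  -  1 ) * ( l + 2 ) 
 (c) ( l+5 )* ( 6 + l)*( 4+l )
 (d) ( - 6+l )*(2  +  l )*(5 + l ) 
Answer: a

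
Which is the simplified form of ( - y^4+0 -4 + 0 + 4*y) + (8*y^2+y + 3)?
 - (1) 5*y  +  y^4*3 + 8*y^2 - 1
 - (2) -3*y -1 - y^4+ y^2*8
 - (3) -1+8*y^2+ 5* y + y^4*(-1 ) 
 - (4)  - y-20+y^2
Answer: 3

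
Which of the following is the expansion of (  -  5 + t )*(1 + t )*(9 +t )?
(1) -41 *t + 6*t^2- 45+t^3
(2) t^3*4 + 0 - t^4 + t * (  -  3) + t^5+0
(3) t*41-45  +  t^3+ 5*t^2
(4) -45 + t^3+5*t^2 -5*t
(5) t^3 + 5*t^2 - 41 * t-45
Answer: 5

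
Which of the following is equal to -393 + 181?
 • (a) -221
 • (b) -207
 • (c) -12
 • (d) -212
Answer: d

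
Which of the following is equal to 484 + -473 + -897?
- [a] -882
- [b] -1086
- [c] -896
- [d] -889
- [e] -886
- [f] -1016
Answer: e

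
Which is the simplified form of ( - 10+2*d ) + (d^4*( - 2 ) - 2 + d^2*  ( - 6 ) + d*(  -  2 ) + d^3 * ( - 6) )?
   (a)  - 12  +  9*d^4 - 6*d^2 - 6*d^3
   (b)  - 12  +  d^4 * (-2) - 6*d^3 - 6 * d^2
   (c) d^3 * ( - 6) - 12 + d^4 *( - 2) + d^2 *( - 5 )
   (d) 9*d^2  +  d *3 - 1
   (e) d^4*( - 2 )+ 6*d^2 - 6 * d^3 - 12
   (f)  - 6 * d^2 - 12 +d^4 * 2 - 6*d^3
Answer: b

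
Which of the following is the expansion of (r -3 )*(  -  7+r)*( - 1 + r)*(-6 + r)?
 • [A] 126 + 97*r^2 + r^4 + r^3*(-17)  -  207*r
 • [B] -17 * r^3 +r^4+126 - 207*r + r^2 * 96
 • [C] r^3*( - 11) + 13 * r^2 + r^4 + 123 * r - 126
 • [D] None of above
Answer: A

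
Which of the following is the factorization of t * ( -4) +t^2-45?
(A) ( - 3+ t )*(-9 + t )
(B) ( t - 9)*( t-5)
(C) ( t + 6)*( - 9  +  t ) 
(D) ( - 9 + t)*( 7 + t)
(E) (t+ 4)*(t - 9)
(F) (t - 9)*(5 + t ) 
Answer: F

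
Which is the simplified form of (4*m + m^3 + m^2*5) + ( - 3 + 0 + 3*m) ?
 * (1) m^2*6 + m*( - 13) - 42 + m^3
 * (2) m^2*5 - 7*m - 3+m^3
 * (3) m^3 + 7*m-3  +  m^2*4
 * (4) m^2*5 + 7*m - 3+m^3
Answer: 4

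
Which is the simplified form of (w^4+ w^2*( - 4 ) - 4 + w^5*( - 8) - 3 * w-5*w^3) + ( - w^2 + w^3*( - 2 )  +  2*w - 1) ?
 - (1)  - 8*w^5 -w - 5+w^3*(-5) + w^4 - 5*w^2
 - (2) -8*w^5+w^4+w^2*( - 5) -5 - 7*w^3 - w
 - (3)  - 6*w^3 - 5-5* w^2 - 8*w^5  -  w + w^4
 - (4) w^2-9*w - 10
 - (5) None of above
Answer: 2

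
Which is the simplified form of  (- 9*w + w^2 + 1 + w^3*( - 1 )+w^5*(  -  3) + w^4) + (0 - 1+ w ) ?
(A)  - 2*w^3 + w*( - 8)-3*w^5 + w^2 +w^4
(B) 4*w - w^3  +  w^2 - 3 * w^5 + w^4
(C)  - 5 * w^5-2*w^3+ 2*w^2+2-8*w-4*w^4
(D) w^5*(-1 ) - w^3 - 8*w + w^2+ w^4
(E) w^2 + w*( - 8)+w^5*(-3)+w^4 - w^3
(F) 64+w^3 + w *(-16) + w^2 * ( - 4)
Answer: E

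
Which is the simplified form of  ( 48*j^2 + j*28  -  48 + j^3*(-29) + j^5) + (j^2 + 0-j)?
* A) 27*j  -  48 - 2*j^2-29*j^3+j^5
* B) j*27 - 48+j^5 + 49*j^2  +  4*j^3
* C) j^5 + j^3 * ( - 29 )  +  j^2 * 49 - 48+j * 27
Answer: C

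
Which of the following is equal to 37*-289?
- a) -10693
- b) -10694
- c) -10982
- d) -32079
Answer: a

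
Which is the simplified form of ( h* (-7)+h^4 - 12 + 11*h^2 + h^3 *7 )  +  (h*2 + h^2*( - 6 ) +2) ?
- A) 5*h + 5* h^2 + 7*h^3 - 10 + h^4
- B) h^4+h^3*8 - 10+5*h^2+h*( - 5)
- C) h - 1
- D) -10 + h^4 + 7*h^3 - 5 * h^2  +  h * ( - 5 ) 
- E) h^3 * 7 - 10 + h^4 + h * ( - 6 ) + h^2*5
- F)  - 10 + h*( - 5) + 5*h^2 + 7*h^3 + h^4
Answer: F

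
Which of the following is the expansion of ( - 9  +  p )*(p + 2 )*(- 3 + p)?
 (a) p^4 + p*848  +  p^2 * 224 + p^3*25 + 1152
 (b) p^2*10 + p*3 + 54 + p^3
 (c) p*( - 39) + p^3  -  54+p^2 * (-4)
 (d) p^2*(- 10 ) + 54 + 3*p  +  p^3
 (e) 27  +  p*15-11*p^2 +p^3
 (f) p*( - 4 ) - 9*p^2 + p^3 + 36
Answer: d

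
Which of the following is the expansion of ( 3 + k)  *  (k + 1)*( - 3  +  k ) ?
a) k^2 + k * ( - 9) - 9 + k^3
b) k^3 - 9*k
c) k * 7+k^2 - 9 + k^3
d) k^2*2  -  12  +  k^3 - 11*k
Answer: a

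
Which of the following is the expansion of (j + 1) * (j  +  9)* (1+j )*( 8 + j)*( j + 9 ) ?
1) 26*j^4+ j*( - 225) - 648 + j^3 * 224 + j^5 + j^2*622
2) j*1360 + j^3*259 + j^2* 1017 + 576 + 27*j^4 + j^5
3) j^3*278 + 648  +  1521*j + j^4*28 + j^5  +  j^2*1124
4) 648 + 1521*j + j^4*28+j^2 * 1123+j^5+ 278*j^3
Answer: 3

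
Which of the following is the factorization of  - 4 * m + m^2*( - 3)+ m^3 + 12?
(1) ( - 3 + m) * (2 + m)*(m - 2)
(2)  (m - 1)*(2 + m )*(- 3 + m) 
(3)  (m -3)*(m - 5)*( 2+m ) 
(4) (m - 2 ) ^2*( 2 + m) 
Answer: 1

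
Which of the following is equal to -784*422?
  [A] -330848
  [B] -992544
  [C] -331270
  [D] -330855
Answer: A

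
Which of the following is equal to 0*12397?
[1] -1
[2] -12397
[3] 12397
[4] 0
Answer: 4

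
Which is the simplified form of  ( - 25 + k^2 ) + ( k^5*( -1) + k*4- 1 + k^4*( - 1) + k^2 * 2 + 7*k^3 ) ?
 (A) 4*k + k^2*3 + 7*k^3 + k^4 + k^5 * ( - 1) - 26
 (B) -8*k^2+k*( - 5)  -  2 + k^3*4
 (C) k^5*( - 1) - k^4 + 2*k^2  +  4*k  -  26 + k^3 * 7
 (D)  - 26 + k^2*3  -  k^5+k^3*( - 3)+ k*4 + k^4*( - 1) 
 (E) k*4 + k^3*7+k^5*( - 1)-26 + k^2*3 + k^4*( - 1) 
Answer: E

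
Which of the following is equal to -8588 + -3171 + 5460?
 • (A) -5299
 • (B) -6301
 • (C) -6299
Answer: C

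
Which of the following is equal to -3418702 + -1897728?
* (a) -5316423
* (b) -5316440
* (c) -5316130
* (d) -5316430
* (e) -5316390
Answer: d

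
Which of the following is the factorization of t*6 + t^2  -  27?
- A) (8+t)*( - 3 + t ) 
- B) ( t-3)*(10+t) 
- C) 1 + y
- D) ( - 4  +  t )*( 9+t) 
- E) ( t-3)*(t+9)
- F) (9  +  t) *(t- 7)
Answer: E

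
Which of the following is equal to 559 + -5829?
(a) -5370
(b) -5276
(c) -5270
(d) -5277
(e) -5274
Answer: c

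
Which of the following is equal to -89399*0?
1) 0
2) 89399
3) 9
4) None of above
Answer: 1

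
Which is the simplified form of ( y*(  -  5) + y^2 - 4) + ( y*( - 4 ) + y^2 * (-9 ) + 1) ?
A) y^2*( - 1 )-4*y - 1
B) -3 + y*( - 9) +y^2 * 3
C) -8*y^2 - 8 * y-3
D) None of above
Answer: D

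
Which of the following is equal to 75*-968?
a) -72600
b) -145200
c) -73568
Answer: a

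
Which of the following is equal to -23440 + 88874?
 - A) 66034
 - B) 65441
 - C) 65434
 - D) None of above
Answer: C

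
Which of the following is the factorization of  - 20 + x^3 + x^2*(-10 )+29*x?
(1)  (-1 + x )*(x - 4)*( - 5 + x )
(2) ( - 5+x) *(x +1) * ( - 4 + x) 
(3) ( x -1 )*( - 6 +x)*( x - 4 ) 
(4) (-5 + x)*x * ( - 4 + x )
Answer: 1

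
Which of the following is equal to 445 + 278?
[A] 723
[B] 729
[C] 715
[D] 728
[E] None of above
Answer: A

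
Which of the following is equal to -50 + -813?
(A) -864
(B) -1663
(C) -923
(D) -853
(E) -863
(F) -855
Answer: E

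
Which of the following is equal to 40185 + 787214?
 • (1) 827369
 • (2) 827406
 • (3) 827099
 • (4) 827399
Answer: 4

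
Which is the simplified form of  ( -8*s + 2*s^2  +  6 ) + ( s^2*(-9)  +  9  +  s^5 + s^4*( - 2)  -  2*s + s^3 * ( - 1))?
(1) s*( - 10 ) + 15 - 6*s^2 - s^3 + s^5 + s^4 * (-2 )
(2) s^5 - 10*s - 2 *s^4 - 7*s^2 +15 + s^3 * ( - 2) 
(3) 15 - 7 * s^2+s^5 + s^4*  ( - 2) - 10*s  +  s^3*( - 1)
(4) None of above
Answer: 3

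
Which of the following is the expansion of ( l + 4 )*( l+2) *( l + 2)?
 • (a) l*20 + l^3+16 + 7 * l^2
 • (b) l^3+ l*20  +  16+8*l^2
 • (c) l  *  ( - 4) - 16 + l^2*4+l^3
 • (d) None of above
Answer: b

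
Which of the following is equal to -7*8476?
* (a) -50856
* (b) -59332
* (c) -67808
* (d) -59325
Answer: b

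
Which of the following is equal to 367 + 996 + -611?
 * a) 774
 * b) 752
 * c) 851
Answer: b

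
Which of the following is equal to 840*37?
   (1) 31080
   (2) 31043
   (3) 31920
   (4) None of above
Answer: 1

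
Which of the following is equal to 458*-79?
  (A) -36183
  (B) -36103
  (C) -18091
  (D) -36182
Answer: D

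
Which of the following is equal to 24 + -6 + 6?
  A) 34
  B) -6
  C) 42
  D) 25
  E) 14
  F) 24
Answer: F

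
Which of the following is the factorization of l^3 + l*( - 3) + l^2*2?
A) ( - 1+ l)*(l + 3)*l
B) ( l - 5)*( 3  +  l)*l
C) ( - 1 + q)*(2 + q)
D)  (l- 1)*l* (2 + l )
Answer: A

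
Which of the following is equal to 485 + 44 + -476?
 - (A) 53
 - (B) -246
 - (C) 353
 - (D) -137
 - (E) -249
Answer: A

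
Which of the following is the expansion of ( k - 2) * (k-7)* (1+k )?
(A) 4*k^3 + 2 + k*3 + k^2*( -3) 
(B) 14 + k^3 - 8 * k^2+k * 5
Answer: B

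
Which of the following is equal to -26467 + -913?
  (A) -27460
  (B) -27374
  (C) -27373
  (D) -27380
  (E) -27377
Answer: D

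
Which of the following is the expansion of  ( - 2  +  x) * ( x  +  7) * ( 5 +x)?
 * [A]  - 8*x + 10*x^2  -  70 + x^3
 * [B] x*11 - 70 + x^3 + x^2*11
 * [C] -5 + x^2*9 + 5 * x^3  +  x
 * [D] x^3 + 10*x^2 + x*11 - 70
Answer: D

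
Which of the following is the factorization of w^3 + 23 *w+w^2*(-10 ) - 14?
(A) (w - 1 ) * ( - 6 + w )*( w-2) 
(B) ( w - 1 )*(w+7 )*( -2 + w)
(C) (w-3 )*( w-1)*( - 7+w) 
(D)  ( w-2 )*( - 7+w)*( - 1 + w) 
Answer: D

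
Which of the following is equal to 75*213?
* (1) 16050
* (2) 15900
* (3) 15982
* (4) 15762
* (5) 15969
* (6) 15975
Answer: 6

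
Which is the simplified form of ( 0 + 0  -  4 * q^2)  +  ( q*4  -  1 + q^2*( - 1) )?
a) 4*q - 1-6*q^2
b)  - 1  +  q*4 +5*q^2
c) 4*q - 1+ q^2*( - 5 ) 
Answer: c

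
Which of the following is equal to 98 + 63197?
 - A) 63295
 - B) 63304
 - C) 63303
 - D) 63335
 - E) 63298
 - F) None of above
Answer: A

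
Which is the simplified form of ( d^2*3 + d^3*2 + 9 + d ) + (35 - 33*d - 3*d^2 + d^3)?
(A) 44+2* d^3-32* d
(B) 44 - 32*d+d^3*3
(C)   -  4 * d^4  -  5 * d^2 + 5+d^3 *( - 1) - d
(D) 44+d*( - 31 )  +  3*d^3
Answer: B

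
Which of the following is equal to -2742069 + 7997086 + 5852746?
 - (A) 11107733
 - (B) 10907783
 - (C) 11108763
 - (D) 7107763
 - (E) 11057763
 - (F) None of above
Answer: F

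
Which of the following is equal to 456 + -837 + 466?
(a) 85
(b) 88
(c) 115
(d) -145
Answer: a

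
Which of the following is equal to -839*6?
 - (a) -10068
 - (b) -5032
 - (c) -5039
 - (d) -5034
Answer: d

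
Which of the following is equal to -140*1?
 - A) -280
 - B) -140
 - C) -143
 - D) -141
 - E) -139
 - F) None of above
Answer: B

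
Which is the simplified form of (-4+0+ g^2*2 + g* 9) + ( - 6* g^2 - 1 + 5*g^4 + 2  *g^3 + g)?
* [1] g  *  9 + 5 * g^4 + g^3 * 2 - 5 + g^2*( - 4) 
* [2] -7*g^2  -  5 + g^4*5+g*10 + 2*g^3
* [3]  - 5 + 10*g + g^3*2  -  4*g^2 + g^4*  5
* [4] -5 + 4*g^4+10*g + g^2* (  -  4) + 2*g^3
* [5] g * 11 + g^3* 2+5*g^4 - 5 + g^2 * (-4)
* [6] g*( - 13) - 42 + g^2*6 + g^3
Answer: 3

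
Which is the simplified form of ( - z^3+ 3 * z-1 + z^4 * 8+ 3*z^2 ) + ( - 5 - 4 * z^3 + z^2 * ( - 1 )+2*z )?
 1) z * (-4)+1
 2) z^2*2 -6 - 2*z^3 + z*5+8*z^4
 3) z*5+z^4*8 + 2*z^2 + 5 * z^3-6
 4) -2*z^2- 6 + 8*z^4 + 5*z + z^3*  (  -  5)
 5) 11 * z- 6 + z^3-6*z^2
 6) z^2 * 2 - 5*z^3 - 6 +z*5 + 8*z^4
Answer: 6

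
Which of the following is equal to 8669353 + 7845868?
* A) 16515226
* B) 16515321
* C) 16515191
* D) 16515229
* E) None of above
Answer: E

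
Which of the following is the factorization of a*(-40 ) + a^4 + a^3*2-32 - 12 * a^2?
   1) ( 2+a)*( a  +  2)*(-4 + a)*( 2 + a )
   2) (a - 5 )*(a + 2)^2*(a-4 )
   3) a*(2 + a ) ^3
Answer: 1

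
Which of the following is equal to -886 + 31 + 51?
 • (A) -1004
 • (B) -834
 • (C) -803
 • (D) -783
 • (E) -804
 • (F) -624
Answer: E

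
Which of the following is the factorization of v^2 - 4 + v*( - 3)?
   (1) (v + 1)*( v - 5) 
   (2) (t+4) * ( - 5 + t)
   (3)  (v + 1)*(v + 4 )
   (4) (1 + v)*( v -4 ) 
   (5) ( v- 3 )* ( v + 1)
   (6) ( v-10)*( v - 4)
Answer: 4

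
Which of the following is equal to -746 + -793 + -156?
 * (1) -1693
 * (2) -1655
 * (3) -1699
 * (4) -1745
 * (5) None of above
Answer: 5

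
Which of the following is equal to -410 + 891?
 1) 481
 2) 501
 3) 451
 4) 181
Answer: 1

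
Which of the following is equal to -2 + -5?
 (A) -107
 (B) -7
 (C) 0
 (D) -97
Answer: B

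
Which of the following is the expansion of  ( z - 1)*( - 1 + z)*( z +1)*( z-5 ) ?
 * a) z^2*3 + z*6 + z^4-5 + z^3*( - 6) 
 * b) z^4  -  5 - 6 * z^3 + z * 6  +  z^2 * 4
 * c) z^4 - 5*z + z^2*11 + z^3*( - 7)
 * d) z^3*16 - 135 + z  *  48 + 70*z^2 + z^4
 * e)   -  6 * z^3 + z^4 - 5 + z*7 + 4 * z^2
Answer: b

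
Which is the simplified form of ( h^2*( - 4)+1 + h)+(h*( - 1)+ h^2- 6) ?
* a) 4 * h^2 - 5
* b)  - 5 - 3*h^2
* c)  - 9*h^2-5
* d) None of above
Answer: b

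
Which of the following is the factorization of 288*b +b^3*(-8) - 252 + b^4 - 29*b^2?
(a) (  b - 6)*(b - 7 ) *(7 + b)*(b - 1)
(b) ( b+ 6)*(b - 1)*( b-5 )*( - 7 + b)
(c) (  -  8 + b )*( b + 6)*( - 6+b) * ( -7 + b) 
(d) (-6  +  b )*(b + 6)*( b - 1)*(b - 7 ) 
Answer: d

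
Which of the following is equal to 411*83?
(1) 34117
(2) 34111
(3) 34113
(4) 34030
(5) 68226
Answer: 3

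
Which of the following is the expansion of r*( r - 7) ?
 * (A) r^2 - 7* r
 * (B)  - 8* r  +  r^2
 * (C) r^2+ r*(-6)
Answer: A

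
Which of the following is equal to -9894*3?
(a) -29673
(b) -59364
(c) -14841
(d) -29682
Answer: d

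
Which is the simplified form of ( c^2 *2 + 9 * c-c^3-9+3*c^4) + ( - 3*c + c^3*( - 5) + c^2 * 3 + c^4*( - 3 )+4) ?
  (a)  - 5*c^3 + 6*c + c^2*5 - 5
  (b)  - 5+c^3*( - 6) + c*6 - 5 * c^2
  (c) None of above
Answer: c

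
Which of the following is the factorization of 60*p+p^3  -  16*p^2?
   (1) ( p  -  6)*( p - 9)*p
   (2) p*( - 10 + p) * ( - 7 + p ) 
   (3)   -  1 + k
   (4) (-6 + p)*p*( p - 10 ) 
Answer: 4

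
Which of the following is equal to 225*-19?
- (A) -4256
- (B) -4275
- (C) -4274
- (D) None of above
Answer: B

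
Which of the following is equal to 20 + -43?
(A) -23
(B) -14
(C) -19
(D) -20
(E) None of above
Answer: A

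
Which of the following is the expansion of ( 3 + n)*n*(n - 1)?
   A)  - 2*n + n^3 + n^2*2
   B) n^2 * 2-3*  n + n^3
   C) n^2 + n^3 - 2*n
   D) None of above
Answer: B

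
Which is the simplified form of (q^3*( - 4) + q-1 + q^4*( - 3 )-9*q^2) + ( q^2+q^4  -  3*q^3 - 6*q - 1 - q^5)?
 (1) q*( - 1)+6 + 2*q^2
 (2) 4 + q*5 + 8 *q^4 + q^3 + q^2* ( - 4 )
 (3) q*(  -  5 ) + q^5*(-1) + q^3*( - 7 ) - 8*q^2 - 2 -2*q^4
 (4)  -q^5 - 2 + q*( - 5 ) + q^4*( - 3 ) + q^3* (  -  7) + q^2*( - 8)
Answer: 3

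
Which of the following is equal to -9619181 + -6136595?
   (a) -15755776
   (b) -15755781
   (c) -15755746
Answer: a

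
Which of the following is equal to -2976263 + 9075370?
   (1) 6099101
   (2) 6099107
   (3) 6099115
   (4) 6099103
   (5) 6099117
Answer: 2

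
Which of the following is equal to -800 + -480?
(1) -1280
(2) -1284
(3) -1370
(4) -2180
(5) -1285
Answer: 1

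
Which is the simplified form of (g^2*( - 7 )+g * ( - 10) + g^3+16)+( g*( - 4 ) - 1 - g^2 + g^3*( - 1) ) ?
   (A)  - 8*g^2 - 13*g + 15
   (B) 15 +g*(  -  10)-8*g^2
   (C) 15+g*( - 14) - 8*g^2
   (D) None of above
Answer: C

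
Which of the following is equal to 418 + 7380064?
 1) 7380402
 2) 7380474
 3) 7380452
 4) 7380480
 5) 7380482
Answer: 5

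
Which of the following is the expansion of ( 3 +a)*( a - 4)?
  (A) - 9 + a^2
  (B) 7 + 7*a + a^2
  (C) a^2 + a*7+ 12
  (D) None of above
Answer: D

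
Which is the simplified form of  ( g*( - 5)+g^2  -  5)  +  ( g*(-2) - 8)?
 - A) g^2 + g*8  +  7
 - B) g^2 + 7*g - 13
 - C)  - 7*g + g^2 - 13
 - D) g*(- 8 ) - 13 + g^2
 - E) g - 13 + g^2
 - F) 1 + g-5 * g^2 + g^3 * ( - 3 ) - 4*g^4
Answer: C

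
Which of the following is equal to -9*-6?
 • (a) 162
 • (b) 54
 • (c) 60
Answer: b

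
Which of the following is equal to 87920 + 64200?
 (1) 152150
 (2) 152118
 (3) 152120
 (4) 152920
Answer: 3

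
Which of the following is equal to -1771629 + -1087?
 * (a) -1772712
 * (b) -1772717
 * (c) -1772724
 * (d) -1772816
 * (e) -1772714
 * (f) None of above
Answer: f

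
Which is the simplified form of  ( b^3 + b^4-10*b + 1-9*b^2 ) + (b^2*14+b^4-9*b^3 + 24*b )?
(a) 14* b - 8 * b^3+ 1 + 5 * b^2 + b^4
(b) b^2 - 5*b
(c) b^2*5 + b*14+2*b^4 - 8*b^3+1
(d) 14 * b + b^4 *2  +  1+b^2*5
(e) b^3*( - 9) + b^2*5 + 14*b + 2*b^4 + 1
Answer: c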